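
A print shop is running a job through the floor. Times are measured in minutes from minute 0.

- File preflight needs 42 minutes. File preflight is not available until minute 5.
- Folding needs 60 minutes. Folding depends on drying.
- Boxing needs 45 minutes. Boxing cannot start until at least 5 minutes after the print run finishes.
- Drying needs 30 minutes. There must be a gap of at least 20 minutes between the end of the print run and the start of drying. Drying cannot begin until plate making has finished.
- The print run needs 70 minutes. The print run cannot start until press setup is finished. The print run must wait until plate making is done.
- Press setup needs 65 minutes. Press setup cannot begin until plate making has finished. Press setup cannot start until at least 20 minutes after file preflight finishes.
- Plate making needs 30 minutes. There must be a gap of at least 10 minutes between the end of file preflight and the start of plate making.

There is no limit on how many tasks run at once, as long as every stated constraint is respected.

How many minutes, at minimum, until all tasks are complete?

332

File preflight waits on its own release at minute 5, so it starts at minute 5 and finishes at 5 + 42 = minute 47.
After file preflight (finishes minute 47, plus 10-minute gap → minute 57), plate making can start at minute 57 and finishes at minute 87.
Press setup has to wait for plate making (finishes minute 87); file preflight (finishes minute 47, plus 20-minute gap → minute 67). The latest of these is minute 87, so press setup runs minute 87 to 87 + 65 = minute 152.
The print run needs all of press setup (finishes minute 152); plate making (finishes minute 87). That puts its earliest start at minute 152; it finishes at 152 + 70 = minute 222.
Boxing cannot begin until the print run (finishes minute 222, plus 5-minute gap → minute 227). It runs from minute 227 to 227 + 45 = minute 272.
Drying needs all of the print run (finishes minute 222, plus 20-minute gap → minute 242); plate making (finishes minute 87). That puts its earliest start at minute 242; it finishes at 242 + 30 = minute 272.
Folding cannot begin until drying (finishes minute 272). It runs from minute 272 to 272 + 60 = minute 332.
All tasks are finished once the last one completes. Finish times: File preflight at 47, Plate making at 87, Press setup at 152, The print run at 222, Drying at 272, Folding at 332, Boxing at 272. The latest is minute 332.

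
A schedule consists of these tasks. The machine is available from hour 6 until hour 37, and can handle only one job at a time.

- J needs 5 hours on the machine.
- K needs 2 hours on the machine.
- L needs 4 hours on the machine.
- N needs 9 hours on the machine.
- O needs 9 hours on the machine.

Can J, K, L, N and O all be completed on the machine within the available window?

The machine window is 37 − 6 = 31 hours.
Running back to back, the jobs need 5 + 2 + 4 + 9 + 9 = 29 hours on the machine.
Since 29 ≤ 31, they fit within the window.

Yes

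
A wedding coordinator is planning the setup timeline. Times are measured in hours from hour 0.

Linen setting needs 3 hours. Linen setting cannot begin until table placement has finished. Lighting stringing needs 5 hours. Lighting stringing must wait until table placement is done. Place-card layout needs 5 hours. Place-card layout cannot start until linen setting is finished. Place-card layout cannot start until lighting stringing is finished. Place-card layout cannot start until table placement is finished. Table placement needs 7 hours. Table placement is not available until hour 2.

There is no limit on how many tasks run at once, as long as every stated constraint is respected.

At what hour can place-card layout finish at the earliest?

After its own release at hour 2, table placement can start at hour 2 and finishes at hour 9.
After table placement (finishes hour 9), lighting stringing can start at hour 9 and finishes at hour 14.
Linen setting waits on table placement (finishes hour 9), so it starts at hour 9 and finishes at 9 + 3 = hour 12.
Place-card layout has to wait for linen setting (finishes hour 12); lighting stringing (finishes hour 14); table placement (finishes hour 9). The latest of these is hour 14, so place-card layout runs hour 14 to 14 + 5 = hour 19.

19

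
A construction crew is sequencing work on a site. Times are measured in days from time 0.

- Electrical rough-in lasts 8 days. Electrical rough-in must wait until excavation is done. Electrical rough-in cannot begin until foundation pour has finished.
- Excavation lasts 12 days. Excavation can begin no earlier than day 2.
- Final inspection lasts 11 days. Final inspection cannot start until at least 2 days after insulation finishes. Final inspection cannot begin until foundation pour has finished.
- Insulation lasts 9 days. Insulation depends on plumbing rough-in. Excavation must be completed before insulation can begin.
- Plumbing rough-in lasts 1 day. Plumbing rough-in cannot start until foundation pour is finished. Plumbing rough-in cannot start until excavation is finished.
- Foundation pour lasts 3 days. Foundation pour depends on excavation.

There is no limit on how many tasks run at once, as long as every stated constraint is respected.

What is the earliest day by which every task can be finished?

40

Excavation cannot begin until its own release at day 2. It runs from day 2 to 2 + 12 = day 14.
After excavation (finishes day 14), foundation pour can start at day 14 and finishes at day 17.
Electrical rough-in cannot start until excavation (finishes day 14); foundation pour (finishes day 17). The controlling bound is day 17, so electrical rough-in finishes at 17 + 8 = day 25.
Plumbing rough-in cannot start until foundation pour (finishes day 17); excavation (finishes day 14). The controlling bound is day 17, so plumbing rough-in finishes at 17 + 1 = day 18.
Insulation cannot start until plumbing rough-in (finishes day 18); excavation (finishes day 14). The controlling bound is day 18, so insulation finishes at 18 + 9 = day 27.
For final inspection: insulation (finishes day 27, plus 2-day gap → day 29); foundation pour (finishes day 17). Taking the maximum gives a start of day 29, and it finishes at 29 + 11 = day 40.
All tasks are finished once the last one completes. Finish times: Excavation at 14, Foundation pour at 17, Plumbing rough-in at 18, Electrical rough-in at 25, Insulation at 27, Final inspection at 40. The latest is day 40.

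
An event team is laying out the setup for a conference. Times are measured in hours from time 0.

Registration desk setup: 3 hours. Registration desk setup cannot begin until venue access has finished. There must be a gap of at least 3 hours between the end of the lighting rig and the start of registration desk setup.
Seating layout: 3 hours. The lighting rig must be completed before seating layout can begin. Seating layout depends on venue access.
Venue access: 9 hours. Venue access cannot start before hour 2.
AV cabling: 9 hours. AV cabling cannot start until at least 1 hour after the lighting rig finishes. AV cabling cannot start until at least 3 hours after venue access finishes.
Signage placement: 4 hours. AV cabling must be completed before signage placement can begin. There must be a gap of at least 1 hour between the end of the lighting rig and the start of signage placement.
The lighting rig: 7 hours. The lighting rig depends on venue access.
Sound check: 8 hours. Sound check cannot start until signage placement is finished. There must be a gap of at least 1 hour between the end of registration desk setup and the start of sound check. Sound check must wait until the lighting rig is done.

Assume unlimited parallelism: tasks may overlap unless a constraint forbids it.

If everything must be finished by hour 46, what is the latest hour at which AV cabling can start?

25

Nothing follows sound check; the deadline of hour 46 is its only limit. It must start by 46 − 8 = hour 38.
Signage placement must finish before sound check (must start by hour 38). With a 4-hour duration, signage placement must start by 38 − 4 = hour 34.
AV cabling feeds into signage placement (must start by hour 34); so AV cabling must finish by hour 34 and therefore start by hour 25.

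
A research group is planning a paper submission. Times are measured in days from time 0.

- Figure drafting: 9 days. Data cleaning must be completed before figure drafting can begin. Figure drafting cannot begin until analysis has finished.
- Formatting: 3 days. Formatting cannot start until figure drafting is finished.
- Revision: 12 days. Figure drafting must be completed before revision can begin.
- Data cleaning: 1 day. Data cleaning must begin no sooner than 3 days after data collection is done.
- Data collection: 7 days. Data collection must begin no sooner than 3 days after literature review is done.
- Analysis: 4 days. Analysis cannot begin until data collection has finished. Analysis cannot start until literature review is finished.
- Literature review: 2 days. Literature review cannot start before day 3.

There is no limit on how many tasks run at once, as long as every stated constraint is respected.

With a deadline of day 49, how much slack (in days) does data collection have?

9

After its own release at day 3, literature review can start at day 3 and finishes at day 5.
Data collection cannot begin until literature review (finishes day 5, plus 3-day gap → day 8). It runs from day 8 to 8 + 7 = day 15.

Working backward from the deadline:
Nothing follows revision; the deadline of day 49 is its only limit. It must start by 49 − 12 = day 37.
To finish by day 49, formatting (duration 3) must start no later than day 46.
Figure drafting has several dependents: revision (must start by day 37); formatting (must start by day 46). The earliest of those limits is day 37, so figure drafting must start by 37 − 9 = day 28.
Since figure drafting (must start by day 28) depends on it, data cleaning must finish by day 28. Backing off its 1-day duration gives a latest start of day 27.
Analysis must finish before figure drafting (must start by day 28). With a 4-day duration, analysis must start by 28 − 4 = day 24.
Data collection must finish in time for data cleaning (must start by day 27, minus 3-day gap → day 24); analysis (must start by day 24). The tightest is day 24, so data collection must start by 24 − 7 = day 17.
So data collection can start as early as day 8 and as late as day 17, giving 17 − 8 = 9 days of slack.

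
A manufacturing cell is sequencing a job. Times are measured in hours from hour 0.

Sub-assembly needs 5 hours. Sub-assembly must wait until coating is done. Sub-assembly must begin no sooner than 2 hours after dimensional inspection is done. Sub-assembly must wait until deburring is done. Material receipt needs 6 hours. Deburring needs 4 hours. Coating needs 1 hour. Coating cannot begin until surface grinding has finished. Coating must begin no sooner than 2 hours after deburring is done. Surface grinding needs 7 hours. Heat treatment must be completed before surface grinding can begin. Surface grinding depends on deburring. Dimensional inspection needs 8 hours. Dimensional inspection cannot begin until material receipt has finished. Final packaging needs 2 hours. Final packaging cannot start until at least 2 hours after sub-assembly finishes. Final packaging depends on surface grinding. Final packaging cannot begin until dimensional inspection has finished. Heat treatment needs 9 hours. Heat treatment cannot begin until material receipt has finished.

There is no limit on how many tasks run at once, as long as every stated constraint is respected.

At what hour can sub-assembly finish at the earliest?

28

Nothing blocks deburring, so it runs from hour 0 to hour 4.
Nothing blocks material receipt, so it runs from hour 0 to hour 6.
Dimensional inspection cannot begin until material receipt (finishes hour 6). It runs from hour 6 to 6 + 8 = hour 14.
Heat treatment cannot begin until material receipt (finishes hour 6). It runs from hour 6 to 6 + 9 = hour 15.
Surface grinding cannot start until heat treatment (finishes hour 15); deburring (finishes hour 4). The controlling bound is hour 15, so surface grinding finishes at 15 + 7 = hour 22.
Coating needs all of surface grinding (finishes hour 22); deburring (finishes hour 4, plus 2-hour gap → hour 6). That puts its earliest start at hour 22; it finishes at 22 + 1 = hour 23.
Sub-assembly needs all of coating (finishes hour 23); dimensional inspection (finishes hour 14, plus 2-hour gap → hour 16); deburring (finishes hour 4). That puts its earliest start at hour 23; it finishes at 23 + 5 = hour 28.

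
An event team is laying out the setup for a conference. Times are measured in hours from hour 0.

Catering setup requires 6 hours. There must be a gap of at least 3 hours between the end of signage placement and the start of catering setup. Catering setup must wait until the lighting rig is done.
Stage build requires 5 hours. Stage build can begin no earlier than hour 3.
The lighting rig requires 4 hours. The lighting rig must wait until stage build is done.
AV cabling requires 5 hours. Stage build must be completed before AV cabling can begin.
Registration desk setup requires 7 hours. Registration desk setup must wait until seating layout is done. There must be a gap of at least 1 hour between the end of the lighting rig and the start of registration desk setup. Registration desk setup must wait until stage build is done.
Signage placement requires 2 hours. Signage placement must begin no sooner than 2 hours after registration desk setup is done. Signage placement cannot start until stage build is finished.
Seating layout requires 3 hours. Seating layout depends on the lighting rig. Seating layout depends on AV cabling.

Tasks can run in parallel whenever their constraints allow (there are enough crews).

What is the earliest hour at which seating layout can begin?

Stage build waits on its own release at hour 3, so it starts at hour 3 and finishes at 3 + 5 = hour 8.
After stage build (finishes hour 8), AV cabling can start at hour 8 and finishes at hour 13.
The lighting rig cannot begin until stage build (finishes hour 8). It runs from hour 8 to 8 + 4 = hour 12.
Seating layout waits on the lighting rig (finishes hour 12); AV cabling (finishes hour 13). The latest of these is hour 13, which is the earliest seating layout can start.

13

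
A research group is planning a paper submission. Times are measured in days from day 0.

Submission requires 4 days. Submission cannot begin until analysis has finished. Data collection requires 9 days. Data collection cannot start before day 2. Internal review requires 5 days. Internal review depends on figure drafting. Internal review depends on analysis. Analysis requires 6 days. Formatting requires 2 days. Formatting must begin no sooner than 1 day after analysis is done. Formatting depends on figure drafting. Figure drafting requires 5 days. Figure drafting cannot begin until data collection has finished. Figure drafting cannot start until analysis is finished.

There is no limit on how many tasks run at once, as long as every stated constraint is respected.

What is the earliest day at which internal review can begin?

16

Nothing blocks analysis, so it runs from day 0 to day 6.
Data collection cannot begin until its own release at day 2. It runs from day 2 to 2 + 9 = day 11.
Figure drafting needs all of data collection (finishes day 11); analysis (finishes day 6). That puts its earliest start at day 11; it finishes at 11 + 5 = day 16.
Internal review waits on figure drafting (finishes day 16); analysis (finishes day 6). The latest of these is day 16, which is the earliest internal review can start.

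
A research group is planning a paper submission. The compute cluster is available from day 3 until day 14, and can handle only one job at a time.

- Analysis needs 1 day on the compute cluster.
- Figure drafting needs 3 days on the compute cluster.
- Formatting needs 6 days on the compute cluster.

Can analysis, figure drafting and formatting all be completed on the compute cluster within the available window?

The compute cluster window is 14 − 3 = 11 days.
Running back to back, the jobs need 1 + 3 + 6 = 10 days on the compute cluster.
Since 10 ≤ 11, they fit within the window.

Yes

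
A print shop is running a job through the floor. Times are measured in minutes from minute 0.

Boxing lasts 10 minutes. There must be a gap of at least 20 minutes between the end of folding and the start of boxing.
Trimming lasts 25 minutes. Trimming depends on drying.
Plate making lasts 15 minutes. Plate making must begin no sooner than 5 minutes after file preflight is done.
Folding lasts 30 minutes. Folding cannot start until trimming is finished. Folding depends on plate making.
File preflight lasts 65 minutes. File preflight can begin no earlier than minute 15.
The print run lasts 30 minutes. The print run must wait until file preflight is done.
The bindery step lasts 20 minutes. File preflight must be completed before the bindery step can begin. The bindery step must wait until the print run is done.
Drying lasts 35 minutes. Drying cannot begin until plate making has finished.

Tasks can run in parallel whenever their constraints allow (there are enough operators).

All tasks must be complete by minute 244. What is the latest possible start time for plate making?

109

To finish by minute 244, boxing (duration 10) must start no later than minute 234.
Folding has to be done before boxing (must start by minute 234, minus 20-minute gap → minute 214). That means finishing by minute 214, i.e. starting by 214 − 30 = minute 184.
Since folding (must start by minute 184) depends on it, trimming must finish by minute 184. Backing off its 25-minute duration gives a latest start of minute 159.
Drying must finish before trimming (must start by minute 159). With a 35-minute duration, drying must start by 159 − 35 = minute 124.
Plate making must finish in time for drying (must start by minute 124); folding (must start by minute 184). The tightest is minute 124, so plate making must start by 124 − 15 = minute 109.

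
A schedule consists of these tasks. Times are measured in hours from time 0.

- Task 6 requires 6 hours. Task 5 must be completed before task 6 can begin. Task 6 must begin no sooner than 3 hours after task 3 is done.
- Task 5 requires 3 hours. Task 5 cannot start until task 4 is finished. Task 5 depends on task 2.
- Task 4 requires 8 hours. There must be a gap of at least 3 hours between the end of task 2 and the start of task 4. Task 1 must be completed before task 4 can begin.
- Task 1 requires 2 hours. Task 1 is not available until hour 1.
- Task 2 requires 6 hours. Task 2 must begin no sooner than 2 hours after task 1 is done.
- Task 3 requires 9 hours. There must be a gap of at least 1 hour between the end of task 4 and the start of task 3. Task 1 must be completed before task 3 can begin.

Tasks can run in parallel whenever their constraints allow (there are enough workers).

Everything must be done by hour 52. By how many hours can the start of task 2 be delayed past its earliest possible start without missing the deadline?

11

Task 1 waits on its own release at hour 1, so it starts at hour 1 and finishes at 1 + 2 = hour 3.
Task 2 waits on task 1 (finishes hour 3, plus 2-hour gap → hour 5), so it starts at hour 5 and finishes at 5 + 6 = hour 11.

Working backward from the deadline:
Task 6 has no dependents, so it just needs to finish by hour 52. Starting by 52 − 6 = hour 46 achieves that.
Task 3 feeds into task 6 (must start by hour 46, minus 3-hour gap → hour 43); so task 3 must finish by hour 43 and therefore start by hour 34.
Task 5 has to be done before task 6 (must start by hour 46). That means finishing by hour 46, i.e. starting by 46 − 3 = hour 43.
Task 4 feeds task 3 (must start by hour 34, minus 1-hour gap → hour 33); task 5 (must start by hour 43). Taking the minimum, task 4 must finish by hour 33 and start by 33 − 8 = hour 25.
Task 2 must finish in time for task 4 (must start by hour 25, minus 3-hour gap → hour 22); task 5 (must start by hour 43). The tightest is hour 22, so task 2 must start by 22 − 6 = hour 16.
So task 2 can start as early as hour 5 and as late as hour 16, giving 16 − 5 = 11 hours of slack.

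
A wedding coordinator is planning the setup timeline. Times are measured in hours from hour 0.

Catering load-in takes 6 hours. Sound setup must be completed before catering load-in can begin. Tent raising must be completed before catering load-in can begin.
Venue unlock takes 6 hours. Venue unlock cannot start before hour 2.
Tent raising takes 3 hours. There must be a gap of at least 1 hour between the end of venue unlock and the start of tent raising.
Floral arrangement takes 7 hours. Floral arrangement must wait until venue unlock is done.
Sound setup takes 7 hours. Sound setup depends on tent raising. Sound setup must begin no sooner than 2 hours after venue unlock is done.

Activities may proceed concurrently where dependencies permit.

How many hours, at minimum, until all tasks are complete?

25

After its own release at hour 2, venue unlock can start at hour 2 and finishes at hour 8.
Floral arrangement cannot begin until venue unlock (finishes hour 8). It runs from hour 8 to 8 + 7 = hour 15.
Tent raising cannot begin until venue unlock (finishes hour 8, plus 1-hour gap → hour 9). It runs from hour 9 to 9 + 3 = hour 12.
Sound setup cannot start until tent raising (finishes hour 12); venue unlock (finishes hour 8, plus 2-hour gap → hour 10). The controlling bound is hour 12, so sound setup finishes at 12 + 7 = hour 19.
Catering load-in has to wait for sound setup (finishes hour 19); tent raising (finishes hour 12). The latest of these is hour 19, so catering load-in runs hour 19 to 19 + 6 = hour 25.
All tasks are finished once the last one completes. Finish times: Venue unlock at 8, Tent raising at 12, Floral arrangement at 15, Sound setup at 19, Catering load-in at 25. The latest is hour 25.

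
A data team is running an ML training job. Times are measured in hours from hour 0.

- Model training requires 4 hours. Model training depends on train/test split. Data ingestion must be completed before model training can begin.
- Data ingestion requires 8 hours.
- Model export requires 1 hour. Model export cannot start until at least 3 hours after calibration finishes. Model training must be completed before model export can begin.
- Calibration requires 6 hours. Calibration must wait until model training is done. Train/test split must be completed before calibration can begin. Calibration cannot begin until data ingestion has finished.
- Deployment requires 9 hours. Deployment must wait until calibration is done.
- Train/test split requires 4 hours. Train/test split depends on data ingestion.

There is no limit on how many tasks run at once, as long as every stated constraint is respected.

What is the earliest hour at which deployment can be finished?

31

Data ingestion has no prerequisites, so it starts at hour 0 and finishes at hour 8.
Train/test split cannot begin until data ingestion (finishes hour 8). It runs from hour 8 to 8 + 4 = hour 12.
Model training has to wait for train/test split (finishes hour 12); data ingestion (finishes hour 8). The latest of these is hour 12, so model training runs hour 12 to 12 + 4 = hour 16.
Calibration cannot start until model training (finishes hour 16); train/test split (finishes hour 12); data ingestion (finishes hour 8). The controlling bound is hour 16, so calibration finishes at 16 + 6 = hour 22.
Deployment cannot begin until calibration (finishes hour 22). It runs from hour 22 to 22 + 9 = hour 31.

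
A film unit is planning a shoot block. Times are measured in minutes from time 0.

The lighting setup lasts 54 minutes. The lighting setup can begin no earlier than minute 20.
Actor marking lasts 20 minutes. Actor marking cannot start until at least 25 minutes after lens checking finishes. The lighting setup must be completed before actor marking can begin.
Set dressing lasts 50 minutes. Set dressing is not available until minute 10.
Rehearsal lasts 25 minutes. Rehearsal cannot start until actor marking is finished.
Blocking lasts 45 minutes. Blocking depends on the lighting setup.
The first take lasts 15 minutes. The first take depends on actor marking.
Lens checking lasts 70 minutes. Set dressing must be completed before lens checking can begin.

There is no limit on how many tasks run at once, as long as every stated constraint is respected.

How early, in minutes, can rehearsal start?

After its own release at minute 20, the lighting setup can start at minute 20 and finishes at minute 74.
Set dressing waits on its own release at minute 10, so it starts at minute 10 and finishes at 10 + 50 = minute 60.
After set dressing (finishes minute 60), lens checking can start at minute 60 and finishes at minute 130.
Actor marking needs all of lens checking (finishes minute 130, plus 25-minute gap → minute 155); the lighting setup (finishes minute 74). That puts its earliest start at minute 155; it finishes at 155 + 20 = minute 175.
Rehearsal waits on actor marking (finishes minute 175), so the earliest it can start is minute 175.

175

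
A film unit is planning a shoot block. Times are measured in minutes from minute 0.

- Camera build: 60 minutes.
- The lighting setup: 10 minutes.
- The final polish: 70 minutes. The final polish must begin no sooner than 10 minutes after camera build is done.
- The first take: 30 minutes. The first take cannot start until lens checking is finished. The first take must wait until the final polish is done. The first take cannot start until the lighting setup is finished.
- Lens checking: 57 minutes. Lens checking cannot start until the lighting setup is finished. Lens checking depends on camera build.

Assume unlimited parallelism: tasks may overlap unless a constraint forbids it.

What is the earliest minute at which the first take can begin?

140

Camera build has no prerequisites, so it starts at minute 0 and finishes at minute 60.
The final polish cannot begin until camera build (finishes minute 60, plus 10-minute gap → minute 70). It runs from minute 70 to 70 + 70 = minute 140.
Nothing blocks the lighting setup, so it runs from minute 0 to minute 10.
Lens checking needs all of the lighting setup (finishes minute 10); camera build (finishes minute 60). That puts its earliest start at minute 60; it finishes at 60 + 57 = minute 117.
The first take waits on lens checking (finishes minute 117); the final polish (finishes minute 140); the lighting setup (finishes minute 10). The latest of these is minute 140, which is the earliest the first take can start.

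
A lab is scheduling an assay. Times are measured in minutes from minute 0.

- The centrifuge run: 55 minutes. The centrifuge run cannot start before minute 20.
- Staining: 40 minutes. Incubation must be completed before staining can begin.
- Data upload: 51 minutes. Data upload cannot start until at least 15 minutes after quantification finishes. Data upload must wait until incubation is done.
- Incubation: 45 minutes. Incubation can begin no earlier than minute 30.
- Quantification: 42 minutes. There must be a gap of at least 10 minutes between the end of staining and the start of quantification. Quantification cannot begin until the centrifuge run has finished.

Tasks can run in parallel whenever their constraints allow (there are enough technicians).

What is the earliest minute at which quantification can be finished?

167

The centrifuge run cannot begin until its own release at minute 20. It runs from minute 20 to 20 + 55 = minute 75.
After its own release at minute 30, incubation can start at minute 30 and finishes at minute 75.
After incubation (finishes minute 75), staining can start at minute 75 and finishes at minute 115.
Quantification cannot start until staining (finishes minute 115, plus 10-minute gap → minute 125); the centrifuge run (finishes minute 75). The controlling bound is minute 125, so quantification finishes at 125 + 42 = minute 167.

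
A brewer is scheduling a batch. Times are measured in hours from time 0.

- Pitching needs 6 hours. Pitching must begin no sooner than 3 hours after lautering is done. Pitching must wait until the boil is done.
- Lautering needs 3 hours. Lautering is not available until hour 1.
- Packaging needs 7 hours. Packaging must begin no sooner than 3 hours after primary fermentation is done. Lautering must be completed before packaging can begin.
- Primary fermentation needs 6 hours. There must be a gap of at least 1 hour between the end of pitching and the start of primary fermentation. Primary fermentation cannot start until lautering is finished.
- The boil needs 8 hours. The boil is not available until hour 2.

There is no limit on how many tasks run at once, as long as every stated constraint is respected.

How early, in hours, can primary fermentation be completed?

23

After its own release at hour 2, the boil can start at hour 2 and finishes at hour 10.
Lautering waits on its own release at hour 1, so it starts at hour 1 and finishes at 1 + 3 = hour 4.
Pitching has to wait for lautering (finishes hour 4, plus 3-hour gap → hour 7); the boil (finishes hour 10). The latest of these is hour 10, so pitching runs hour 10 to 10 + 6 = hour 16.
Primary fermentation cannot start until pitching (finishes hour 16, plus 1-hour gap → hour 17); lautering (finishes hour 4). The controlling bound is hour 17, so primary fermentation finishes at 17 + 6 = hour 23.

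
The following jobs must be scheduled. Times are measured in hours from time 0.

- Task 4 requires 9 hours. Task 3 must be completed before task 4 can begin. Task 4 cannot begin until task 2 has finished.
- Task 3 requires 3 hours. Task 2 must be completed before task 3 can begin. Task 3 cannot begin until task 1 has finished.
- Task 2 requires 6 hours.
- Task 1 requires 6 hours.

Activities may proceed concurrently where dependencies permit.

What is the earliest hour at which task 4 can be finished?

Nothing blocks task 2, so it runs from hour 0 to hour 6.
Task 1 can start immediately at hour 0; it finishes at hour 6.
Task 3 needs all of task 2 (finishes hour 6); task 1 (finishes hour 6). That puts its earliest start at hour 6; it finishes at 6 + 3 = hour 9.
For task 4: task 3 (finishes hour 9); task 2 (finishes hour 6). Taking the maximum gives a start of hour 9, and it finishes at 9 + 9 = hour 18.

18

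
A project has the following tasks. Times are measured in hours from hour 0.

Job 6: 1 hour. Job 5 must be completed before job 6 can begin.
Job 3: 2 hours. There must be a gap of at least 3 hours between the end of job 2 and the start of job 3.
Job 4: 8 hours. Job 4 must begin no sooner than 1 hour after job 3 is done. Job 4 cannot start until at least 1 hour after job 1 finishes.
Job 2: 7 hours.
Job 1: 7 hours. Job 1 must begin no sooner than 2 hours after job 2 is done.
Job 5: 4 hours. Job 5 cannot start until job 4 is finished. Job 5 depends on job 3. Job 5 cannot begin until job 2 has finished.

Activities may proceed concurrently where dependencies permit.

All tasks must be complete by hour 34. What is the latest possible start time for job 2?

Nothing follows job 6; the deadline of hour 34 is its only limit. It must start by 34 − 1 = hour 33.
Job 5 feeds into job 6 (must start by hour 33); so job 5 must finish by hour 33 and therefore start by hour 29.
Since job 5 (must start by hour 29) depends on it, job 4 must finish by hour 29. Backing off its 8-hour duration gives a latest start of hour 21.
Job 1 has to be done before job 4 (must start by hour 21, minus 1-hour gap → hour 20). That means finishing by hour 20, i.e. starting by 20 − 7 = hour 13.
Job 3 has several dependents: job 4 (must start by hour 21, minus 1-hour gap → hour 20); job 5 (must start by hour 29). The earliest of those limits is hour 20, so job 3 must start by 20 − 2 = hour 18.
Job 2 has several dependents: job 1 (must start by hour 13, minus 2-hour gap → hour 11); job 3 (must start by hour 18, minus 3-hour gap → hour 15); job 5 (must start by hour 29). The earliest of those limits is hour 11, so job 2 must start by 11 − 7 = hour 4.

4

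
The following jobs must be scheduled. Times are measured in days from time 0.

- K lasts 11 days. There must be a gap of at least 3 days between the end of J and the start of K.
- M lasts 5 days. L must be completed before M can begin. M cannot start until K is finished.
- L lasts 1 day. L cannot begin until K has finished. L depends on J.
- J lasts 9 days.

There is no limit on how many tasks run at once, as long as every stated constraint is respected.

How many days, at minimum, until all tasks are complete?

29

Nothing blocks J, so it runs from day 0 to day 9.
K cannot begin until J (finishes day 9, plus 3-day gap → day 12). It runs from day 12 to 12 + 11 = day 23.
L cannot start until K (finishes day 23); J (finishes day 9). The controlling bound is day 23, so L finishes at 23 + 1 = day 24.
M needs all of L (finishes day 24); K (finishes day 23). That puts its earliest start at day 24; it finishes at 24 + 5 = day 29.
All tasks are finished once the last one completes. Finish times: J at 9, K at 23, L at 24, M at 29. The latest is day 29.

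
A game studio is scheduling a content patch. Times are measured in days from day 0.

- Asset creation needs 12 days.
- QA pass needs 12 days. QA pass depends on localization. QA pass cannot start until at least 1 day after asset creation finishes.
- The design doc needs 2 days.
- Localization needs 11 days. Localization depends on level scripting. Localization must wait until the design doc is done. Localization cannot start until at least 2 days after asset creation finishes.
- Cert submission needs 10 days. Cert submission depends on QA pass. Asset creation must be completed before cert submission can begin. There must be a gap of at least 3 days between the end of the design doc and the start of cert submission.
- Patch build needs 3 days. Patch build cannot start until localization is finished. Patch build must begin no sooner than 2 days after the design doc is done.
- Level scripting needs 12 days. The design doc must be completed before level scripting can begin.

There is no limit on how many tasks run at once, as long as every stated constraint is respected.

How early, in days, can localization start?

14

Nothing blocks asset creation, so it runs from day 0 to day 12.
The design doc can start immediately at day 0; it finishes at day 2.
Level scripting waits on the design doc (finishes day 2), so it starts at day 2 and finishes at 2 + 12 = day 14.
Localization waits on level scripting (finishes day 14); the design doc (finishes day 2); asset creation (finishes day 12, plus 2-day gap → day 14). The latest of these is day 14, which is the earliest localization can start.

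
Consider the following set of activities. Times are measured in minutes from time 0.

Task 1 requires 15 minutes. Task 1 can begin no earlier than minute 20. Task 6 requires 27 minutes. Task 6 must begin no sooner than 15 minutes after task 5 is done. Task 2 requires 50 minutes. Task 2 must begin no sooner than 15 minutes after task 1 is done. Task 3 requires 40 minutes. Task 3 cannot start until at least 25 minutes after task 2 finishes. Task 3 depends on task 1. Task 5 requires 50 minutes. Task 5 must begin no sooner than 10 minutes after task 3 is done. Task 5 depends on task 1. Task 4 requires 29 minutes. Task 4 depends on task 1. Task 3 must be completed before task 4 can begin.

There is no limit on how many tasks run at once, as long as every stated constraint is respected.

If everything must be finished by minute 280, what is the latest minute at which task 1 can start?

33

Task 4 must finish by minute 280; it takes 29 minutes, so it must start by 280 − 29 = minute 251.
Task 6 must finish by minute 280; it takes 27 minutes, so it must start by 280 − 27 = minute 253.
Task 5 feeds into task 6 (must start by minute 253, minus 15-minute gap → minute 238); so task 5 must finish by minute 238 and therefore start by minute 188.
Task 3 must finish in time for task 4 (must start by minute 251); task 5 (must start by minute 188, minus 10-minute gap → minute 178). The tightest is minute 178, so task 3 must start by 178 − 40 = minute 138.
Task 2 has to be done before task 3 (must start by minute 138, minus 25-minute gap → minute 113). That means finishing by minute 113, i.e. starting by 113 − 50 = minute 63.
For task 1: task 2 (must start by minute 63, minus 15-minute gap → minute 48); task 3 (must start by minute 138); task 4 (must start by minute 251); task 5 (must start by minute 188). The most restrictive is minute 48; with a 15-minute duration, task 1 must start by minute 33.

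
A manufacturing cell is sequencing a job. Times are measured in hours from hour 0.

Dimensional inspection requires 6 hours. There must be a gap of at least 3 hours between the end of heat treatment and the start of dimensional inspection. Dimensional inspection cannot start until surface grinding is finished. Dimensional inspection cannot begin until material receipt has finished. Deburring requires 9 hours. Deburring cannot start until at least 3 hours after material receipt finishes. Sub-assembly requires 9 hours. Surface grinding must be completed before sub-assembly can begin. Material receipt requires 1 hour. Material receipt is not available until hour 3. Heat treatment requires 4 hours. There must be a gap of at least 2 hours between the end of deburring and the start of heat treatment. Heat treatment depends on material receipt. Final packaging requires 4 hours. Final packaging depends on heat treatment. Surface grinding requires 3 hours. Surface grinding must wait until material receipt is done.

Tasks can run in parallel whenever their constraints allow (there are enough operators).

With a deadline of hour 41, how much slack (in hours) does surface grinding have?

25

After its own release at hour 3, material receipt can start at hour 3 and finishes at hour 4.
Surface grinding cannot begin until material receipt (finishes hour 4). It runs from hour 4 to 4 + 3 = hour 7.

Working backward from the deadline:
Dimensional inspection has no dependents, so it just needs to finish by hour 41. Starting by 41 − 6 = hour 35 achieves that.
To finish by hour 41, sub-assembly (duration 9) must start no later than hour 32.
Surface grinding feeds dimensional inspection (must start by hour 35); sub-assembly (must start by hour 32). Taking the minimum, surface grinding must finish by hour 32 and start by 32 − 3 = hour 29.
So surface grinding can start as early as hour 4 and as late as hour 29, giving 29 − 4 = 25 hours of slack.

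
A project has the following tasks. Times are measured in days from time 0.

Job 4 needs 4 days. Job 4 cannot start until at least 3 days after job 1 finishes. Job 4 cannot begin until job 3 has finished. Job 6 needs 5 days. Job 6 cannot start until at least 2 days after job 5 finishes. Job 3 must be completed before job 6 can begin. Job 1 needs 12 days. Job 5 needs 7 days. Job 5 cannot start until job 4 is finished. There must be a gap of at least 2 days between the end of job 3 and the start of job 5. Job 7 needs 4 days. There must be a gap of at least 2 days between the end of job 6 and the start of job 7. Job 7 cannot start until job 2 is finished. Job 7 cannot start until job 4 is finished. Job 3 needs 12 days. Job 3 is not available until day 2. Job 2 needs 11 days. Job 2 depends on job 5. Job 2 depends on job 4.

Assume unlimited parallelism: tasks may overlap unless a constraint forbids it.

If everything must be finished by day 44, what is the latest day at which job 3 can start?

To finish by day 44, job 7 (duration 4) must start no later than day 40.
Since job 7 (must start by day 40) depends on it, job 2 must finish by day 40. Backing off its 11-day duration gives a latest start of day 29.
Job 6 must finish before job 7 (must start by day 40, minus 2-day gap → day 38). With a 5-day duration, job 6 must start by 38 − 5 = day 33.
Job 5 has several dependents: job 2 (must start by day 29); job 6 (must start by day 33, minus 2-day gap → day 31). The earliest of those limits is day 29, so job 5 must start by 29 − 7 = day 22.
Job 4 feeds job 2 (must start by day 29); job 5 (must start by day 22); job 7 (must start by day 40). Taking the minimum, job 4 must finish by day 22 and start by 22 − 4 = day 18.
Job 3 must finish in time for job 4 (must start by day 18); job 5 (must start by day 22, minus 2-day gap → day 20); job 6 (must start by day 33). The tightest is day 18, so job 3 must start by 18 − 12 = day 6.

6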